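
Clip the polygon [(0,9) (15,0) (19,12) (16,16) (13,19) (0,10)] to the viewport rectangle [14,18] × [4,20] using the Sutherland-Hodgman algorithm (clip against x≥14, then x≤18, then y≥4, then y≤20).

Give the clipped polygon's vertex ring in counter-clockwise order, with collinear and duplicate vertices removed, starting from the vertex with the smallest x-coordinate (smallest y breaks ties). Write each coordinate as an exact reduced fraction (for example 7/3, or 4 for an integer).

Clipped polygon: [(14,4) (49/3,4) (18,9) (18,40/3) (16,16) (14,18)]

1. After x ≥ 14: [(14,3/5) (15,0) (19,12) (16,16) (14,18)]
2. After x ≤ 18: [(14,3/5) (15,0) (18,9) (18,40/3) (16,16) (14,18)]
3. After y ≥ 4: [(14,4) (49/3,4) (18,9) (18,40/3) (16,16) (14,18)]
4. After y ≤ 20: [(14,4) (49/3,4) (18,9) (18,40/3) (16,16) (14,18)]
5. Canonical ring: [(14,4) (49/3,4) (18,9) (18,40/3) (16,16) (14,18)]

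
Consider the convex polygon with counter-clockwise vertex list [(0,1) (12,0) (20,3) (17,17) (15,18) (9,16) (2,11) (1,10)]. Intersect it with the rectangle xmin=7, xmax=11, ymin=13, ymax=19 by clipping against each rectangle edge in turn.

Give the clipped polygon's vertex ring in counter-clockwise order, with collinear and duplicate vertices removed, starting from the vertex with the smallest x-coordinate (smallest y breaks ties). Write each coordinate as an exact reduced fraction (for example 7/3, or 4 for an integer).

Clipped polygon: [(7,13) (11,13) (11,50/3) (9,16) (7,102/7)]

1. After x ≥ 7: [(7,5/12) (12,0) (20,3) (17,17) (15,18) (9,16) (7,102/7)]
2. After x ≤ 11: [(7,5/12) (11,1/12) (11,50/3) (9,16) (7,102/7)]
3. After y ≥ 13: [(7,13) (11,13) (11,50/3) (9,16) (7,102/7)]
4. After y ≤ 19: [(7,13) (11,13) (11,50/3) (9,16) (7,102/7)]
5. Canonical ring: [(7,13) (11,13) (11,50/3) (9,16) (7,102/7)]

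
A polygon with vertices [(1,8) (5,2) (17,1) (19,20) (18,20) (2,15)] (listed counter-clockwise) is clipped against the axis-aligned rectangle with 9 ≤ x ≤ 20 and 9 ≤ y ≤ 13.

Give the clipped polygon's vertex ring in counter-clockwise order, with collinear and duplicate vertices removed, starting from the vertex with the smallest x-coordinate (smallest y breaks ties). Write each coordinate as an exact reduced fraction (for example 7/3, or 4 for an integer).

1. After x ≥ 9: [(9,5/3) (17,1) (19,20) (18,20) (9,275/16)]
2. After x ≤ 20: [(9,5/3) (17,1) (19,20) (18,20) (9,275/16)]
3. After y ≥ 9: [(9,9) (339/19,9) (19,20) (18,20) (9,275/16)]
4. After y ≤ 13: [(9,13) (9,9) (339/19,9) (347/19,13)]
5. Canonical ring: [(9,9) (339/19,9) (347/19,13) (9,13)]

Clipped polygon: [(9,9) (339/19,9) (347/19,13) (9,13)]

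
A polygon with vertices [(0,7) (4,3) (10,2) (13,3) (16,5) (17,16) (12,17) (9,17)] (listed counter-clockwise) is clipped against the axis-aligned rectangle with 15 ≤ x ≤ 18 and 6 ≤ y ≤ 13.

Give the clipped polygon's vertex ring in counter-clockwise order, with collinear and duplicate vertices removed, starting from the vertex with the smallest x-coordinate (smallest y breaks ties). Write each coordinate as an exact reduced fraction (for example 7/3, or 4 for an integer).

Clipped polygon: [(15,6) (177/11,6) (184/11,13) (15,13)]

1. After x ≥ 15: [(15,13/3) (16,5) (17,16) (15,82/5)]
2. After x ≤ 18: [(15,13/3) (16,5) (17,16) (15,82/5)]
3. After y ≥ 6: [(15,6) (177/11,6) (17,16) (15,82/5)]
4. After y ≤ 13: [(15,13) (15,6) (177/11,6) (184/11,13)]
5. Canonical ring: [(15,6) (177/11,6) (184/11,13) (15,13)]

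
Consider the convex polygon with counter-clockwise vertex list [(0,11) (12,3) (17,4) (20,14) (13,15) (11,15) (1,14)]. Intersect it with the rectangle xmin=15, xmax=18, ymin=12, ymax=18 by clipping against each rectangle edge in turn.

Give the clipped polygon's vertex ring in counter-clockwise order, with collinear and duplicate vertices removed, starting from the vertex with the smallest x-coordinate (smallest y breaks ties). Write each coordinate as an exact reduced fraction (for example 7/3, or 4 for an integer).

1. After x ≥ 15: [(15,18/5) (17,4) (20,14) (15,103/7)]
2. After x ≤ 18: [(15,18/5) (17,4) (18,22/3) (18,100/7) (15,103/7)]
3. After y ≥ 12: [(15,12) (18,12) (18,100/7) (15,103/7)]
4. After y ≤ 18: [(15,12) (18,12) (18,100/7) (15,103/7)]
5. Canonical ring: [(15,12) (18,12) (18,100/7) (15,103/7)]

Clipped polygon: [(15,12) (18,12) (18,100/7) (15,103/7)]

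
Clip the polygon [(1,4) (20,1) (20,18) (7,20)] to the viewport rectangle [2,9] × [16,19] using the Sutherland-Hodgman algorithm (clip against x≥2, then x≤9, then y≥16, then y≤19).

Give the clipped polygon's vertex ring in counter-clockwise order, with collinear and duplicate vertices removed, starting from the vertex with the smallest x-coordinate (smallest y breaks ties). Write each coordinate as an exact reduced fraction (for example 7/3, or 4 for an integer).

1. After x ≥ 2: [(2,20/3) (2,73/19) (20,1) (20,18) (7,20)]
2. After x ≤ 9: [(2,20/3) (2,73/19) (9,52/19) (9,256/13) (7,20)]
3. After y ≥ 16: [(11/2,16) (9,16) (9,256/13) (7,20)]
4. After y ≤ 19: [(53/8,19) (11/2,16) (9,16) (9,19)]
5. Canonical ring: [(11/2,16) (9,16) (9,19) (53/8,19)]

Clipped polygon: [(11/2,16) (9,16) (9,19) (53/8,19)]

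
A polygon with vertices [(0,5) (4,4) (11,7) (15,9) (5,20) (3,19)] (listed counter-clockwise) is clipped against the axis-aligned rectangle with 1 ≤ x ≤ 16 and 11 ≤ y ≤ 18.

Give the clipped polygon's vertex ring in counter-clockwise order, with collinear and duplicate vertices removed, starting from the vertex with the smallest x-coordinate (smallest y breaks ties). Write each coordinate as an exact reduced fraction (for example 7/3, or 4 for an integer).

Clipped polygon: [(9/7,11) (145/11,11) (75/11,18) (39/14,18)]

1. After x ≥ 1: [(1,29/3) (1,19/4) (4,4) (11,7) (15,9) (5,20) (3,19)]
2. After x ≤ 16: [(1,29/3) (1,19/4) (4,4) (11,7) (15,9) (5,20) (3,19)]
3. After y ≥ 11: [(9/7,11) (145/11,11) (5,20) (3,19)]
4. After y ≤ 18: [(39/14,18) (9/7,11) (145/11,11) (75/11,18)]
5. Canonical ring: [(9/7,11) (145/11,11) (75/11,18) (39/14,18)]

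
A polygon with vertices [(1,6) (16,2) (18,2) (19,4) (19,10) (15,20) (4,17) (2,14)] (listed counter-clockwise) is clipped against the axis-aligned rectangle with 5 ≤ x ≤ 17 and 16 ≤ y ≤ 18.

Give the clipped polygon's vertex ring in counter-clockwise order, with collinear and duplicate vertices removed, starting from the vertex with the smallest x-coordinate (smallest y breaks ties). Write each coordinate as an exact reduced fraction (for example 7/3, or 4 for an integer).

Clipped polygon: [(5,16) (83/5,16) (79/5,18) (23/3,18) (5,190/11)]

1. After x ≥ 5: [(5,74/15) (16,2) (18,2) (19,4) (19,10) (15,20) (5,190/11)]
2. After x ≤ 17: [(5,74/15) (16,2) (17,2) (17,15) (15,20) (5,190/11)]
3. After y ≥ 16: [(5,16) (83/5,16) (15,20) (5,190/11)]
4. After y ≤ 18: [(5,16) (83/5,16) (79/5,18) (23/3,18) (5,190/11)]
5. Canonical ring: [(5,16) (83/5,16) (79/5,18) (23/3,18) (5,190/11)]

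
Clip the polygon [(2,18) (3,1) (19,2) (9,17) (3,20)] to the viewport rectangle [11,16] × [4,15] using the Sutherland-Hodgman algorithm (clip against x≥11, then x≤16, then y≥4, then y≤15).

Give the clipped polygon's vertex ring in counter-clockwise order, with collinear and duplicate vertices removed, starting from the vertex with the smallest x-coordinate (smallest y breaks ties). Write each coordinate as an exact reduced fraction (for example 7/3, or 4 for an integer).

Clipped polygon: [(11,4) (16,4) (16,13/2) (11,14)]

1. After x ≥ 11: [(11,3/2) (19,2) (11,14)]
2. After x ≤ 16: [(11,3/2) (16,29/16) (16,13/2) (11,14)]
3. After y ≥ 4: [(11,4) (16,4) (16,13/2) (11,14)]
4. After y ≤ 15: [(11,4) (16,4) (16,13/2) (11,14)]
5. Canonical ring: [(11,4) (16,4) (16,13/2) (11,14)]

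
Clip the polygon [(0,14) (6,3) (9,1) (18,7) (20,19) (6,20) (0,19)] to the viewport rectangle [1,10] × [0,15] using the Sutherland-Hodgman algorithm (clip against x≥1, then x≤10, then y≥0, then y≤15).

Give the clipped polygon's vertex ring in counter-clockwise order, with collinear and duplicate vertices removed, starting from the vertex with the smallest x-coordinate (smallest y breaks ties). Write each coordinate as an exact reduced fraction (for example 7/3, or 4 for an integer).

Clipped polygon: [(1,73/6) (6,3) (9,1) (10,5/3) (10,15) (1,15)]

1. After x ≥ 1: [(1,73/6) (6,3) (9,1) (18,7) (20,19) (6,20) (1,115/6)]
2. After x ≤ 10: [(1,73/6) (6,3) (9,1) (10,5/3) (10,138/7) (6,20) (1,115/6)]
3. After y ≥ 0: [(1,73/6) (6,3) (9,1) (10,5/3) (10,138/7) (6,20) (1,115/6)]
4. After y ≤ 15: [(1,15) (1,73/6) (6,3) (9,1) (10,5/3) (10,15)]
5. Canonical ring: [(1,73/6) (6,3) (9,1) (10,5/3) (10,15) (1,15)]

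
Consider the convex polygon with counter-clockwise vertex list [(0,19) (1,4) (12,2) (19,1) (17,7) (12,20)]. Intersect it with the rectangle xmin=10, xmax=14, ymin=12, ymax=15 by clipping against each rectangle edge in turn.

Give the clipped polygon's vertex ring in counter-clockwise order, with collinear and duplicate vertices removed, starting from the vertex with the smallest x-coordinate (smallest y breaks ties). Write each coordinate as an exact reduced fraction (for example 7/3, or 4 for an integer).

1. After x ≥ 10: [(10,119/6) (10,26/11) (12,2) (19,1) (17,7) (12,20)]
2. After x ≤ 14: [(10,119/6) (10,26/11) (12,2) (14,12/7) (14,74/5) (12,20)]
3. After y ≥ 12: [(10,119/6) (10,12) (14,12) (14,74/5) (12,20)]
4. After y ≤ 15: [(10,15) (10,12) (14,12) (14,74/5) (181/13,15)]
5. Canonical ring: [(10,12) (14,12) (14,74/5) (181/13,15) (10,15)]

Clipped polygon: [(10,12) (14,12) (14,74/5) (181/13,15) (10,15)]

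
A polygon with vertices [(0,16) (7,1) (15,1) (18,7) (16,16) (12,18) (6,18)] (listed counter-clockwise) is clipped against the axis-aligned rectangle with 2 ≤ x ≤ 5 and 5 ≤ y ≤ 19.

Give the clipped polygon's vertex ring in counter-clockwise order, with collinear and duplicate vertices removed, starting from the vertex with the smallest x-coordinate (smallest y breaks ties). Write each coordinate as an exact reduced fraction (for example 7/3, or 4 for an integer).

Clipped polygon: [(2,82/7) (5,37/7) (5,53/3) (2,50/3)]

1. After x ≥ 2: [(2,50/3) (2,82/7) (7,1) (15,1) (18,7) (16,16) (12,18) (6,18)]
2. After x ≤ 5: [(5,53/3) (2,50/3) (2,82/7) (5,37/7)]
3. After y ≥ 5: [(5,53/3) (2,50/3) (2,82/7) (5,37/7)]
4. After y ≤ 19: [(5,53/3) (2,50/3) (2,82/7) (5,37/7)]
5. Canonical ring: [(2,82/7) (5,37/7) (5,53/3) (2,50/3)]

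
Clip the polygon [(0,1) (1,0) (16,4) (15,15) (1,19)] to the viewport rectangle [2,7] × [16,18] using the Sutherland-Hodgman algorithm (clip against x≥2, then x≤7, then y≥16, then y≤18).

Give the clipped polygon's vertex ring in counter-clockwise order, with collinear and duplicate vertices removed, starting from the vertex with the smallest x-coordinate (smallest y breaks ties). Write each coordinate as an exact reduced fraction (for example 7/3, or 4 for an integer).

1. After x ≥ 2: [(2,4/15) (16,4) (15,15) (2,131/7)]
2. After x ≤ 7: [(2,4/15) (7,8/5) (7,121/7) (2,131/7)]
3. After y ≥ 16: [(2,16) (7,16) (7,121/7) (2,131/7)]
4. After y ≤ 18: [(2,18) (2,16) (7,16) (7,121/7) (9/2,18)]
5. Canonical ring: [(2,16) (7,16) (7,121/7) (9/2,18) (2,18)]

Clipped polygon: [(2,16) (7,16) (7,121/7) (9/2,18) (2,18)]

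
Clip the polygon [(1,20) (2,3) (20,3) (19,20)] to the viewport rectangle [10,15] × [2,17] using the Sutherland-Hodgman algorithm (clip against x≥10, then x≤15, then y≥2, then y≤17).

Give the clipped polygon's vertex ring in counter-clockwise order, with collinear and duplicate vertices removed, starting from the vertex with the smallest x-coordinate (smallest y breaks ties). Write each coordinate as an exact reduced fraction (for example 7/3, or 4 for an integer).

1. After x ≥ 10: [(10,20) (10,3) (20,3) (19,20)]
2. After x ≤ 15: [(15,20) (10,20) (10,3) (15,3)]
3. After y ≥ 2: [(15,20) (10,20) (10,3) (15,3)]
4. After y ≤ 17: [(15,17) (10,17) (10,3) (15,3)]
5. Canonical ring: [(10,3) (15,3) (15,17) (10,17)]

Clipped polygon: [(10,3) (15,3) (15,17) (10,17)]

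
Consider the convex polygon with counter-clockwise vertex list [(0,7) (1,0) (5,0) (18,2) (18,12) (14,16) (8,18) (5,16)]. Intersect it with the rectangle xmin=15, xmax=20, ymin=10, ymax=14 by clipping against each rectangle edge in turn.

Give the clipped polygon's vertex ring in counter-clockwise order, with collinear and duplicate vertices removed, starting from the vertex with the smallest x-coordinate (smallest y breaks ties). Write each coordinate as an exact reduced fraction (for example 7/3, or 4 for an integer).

1. After x ≥ 15: [(15,20/13) (18,2) (18,12) (15,15)]
2. After x ≤ 20: [(15,20/13) (18,2) (18,12) (15,15)]
3. After y ≥ 10: [(15,10) (18,10) (18,12) (15,15)]
4. After y ≤ 14: [(15,14) (15,10) (18,10) (18,12) (16,14)]
5. Canonical ring: [(15,10) (18,10) (18,12) (16,14) (15,14)]

Clipped polygon: [(15,10) (18,10) (18,12) (16,14) (15,14)]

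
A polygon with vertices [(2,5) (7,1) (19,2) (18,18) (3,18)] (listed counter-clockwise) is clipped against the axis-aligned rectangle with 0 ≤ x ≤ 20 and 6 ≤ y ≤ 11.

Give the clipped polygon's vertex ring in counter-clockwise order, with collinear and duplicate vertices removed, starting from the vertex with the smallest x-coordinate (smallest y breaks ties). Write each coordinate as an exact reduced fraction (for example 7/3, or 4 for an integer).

Clipped polygon: [(27/13,6) (75/4,6) (295/16,11) (32/13,11)]

1. After x ≥ 0: [(2,5) (7,1) (19,2) (18,18) (3,18)]
2. After x ≤ 20: [(2,5) (7,1) (19,2) (18,18) (3,18)]
3. After y ≥ 6: [(27/13,6) (75/4,6) (18,18) (3,18)]
4. After y ≤ 11: [(32/13,11) (27/13,6) (75/4,6) (295/16,11)]
5. Canonical ring: [(27/13,6) (75/4,6) (295/16,11) (32/13,11)]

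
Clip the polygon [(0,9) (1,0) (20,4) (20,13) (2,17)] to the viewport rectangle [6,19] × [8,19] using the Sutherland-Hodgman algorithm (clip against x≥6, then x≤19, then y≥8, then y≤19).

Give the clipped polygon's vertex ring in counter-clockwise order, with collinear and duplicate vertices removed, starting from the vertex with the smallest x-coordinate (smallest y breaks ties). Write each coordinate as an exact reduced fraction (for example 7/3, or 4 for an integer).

Clipped polygon: [(6,8) (19,8) (19,119/9) (6,145/9)]

1. After x ≥ 6: [(6,20/19) (20,4) (20,13) (6,145/9)]
2. After x ≤ 19: [(6,20/19) (19,72/19) (19,119/9) (6,145/9)]
3. After y ≥ 8: [(6,8) (19,8) (19,119/9) (6,145/9)]
4. After y ≤ 19: [(6,8) (19,8) (19,119/9) (6,145/9)]
5. Canonical ring: [(6,8) (19,8) (19,119/9) (6,145/9)]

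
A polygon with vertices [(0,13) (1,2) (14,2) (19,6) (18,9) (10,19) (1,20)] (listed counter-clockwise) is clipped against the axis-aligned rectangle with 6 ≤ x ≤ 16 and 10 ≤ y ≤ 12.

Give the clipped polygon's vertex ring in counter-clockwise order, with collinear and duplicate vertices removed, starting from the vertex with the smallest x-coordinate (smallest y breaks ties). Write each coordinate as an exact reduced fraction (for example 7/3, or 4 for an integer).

Clipped polygon: [(6,10) (16,10) (16,23/2) (78/5,12) (6,12)]

1. After x ≥ 6: [(6,2) (14,2) (19,6) (18,9) (10,19) (6,175/9)]
2. After x ≤ 16: [(6,2) (14,2) (16,18/5) (16,23/2) (10,19) (6,175/9)]
3. After y ≥ 10: [(6,10) (16,10) (16,23/2) (10,19) (6,175/9)]
4. After y ≤ 12: [(6,12) (6,10) (16,10) (16,23/2) (78/5,12)]
5. Canonical ring: [(6,10) (16,10) (16,23/2) (78/5,12) (6,12)]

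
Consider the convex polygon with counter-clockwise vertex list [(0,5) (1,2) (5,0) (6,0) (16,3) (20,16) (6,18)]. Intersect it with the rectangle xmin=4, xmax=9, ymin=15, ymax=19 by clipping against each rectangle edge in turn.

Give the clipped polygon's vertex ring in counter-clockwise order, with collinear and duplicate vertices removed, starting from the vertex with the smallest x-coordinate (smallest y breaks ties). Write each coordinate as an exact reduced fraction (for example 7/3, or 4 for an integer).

Clipped polygon: [(60/13,15) (9,15) (9,123/7) (6,18)]

1. After x ≥ 4: [(4,41/3) (4,1/2) (5,0) (6,0) (16,3) (20,16) (6,18)]
2. After x ≤ 9: [(4,41/3) (4,1/2) (5,0) (6,0) (9,9/10) (9,123/7) (6,18)]
3. After y ≥ 15: [(60/13,15) (9,15) (9,123/7) (6,18)]
4. After y ≤ 19: [(60/13,15) (9,15) (9,123/7) (6,18)]
5. Canonical ring: [(60/13,15) (9,15) (9,123/7) (6,18)]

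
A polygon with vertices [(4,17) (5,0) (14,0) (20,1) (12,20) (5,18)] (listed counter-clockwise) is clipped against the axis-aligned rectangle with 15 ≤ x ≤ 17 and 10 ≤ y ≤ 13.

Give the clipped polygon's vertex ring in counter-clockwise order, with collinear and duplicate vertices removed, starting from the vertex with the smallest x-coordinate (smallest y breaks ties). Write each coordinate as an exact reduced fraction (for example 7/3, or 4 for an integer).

1. After x ≥ 15: [(15,1/6) (20,1) (15,103/8)]
2. After x ≤ 17: [(15,1/6) (17,1/2) (17,65/8) (15,103/8)]
3. After y ≥ 10: [(15,10) (308/19,10) (15,103/8)]
4. After y ≤ 13: [(15,10) (308/19,10) (15,103/8)]
5. Canonical ring: [(15,10) (308/19,10) (15,103/8)]

Clipped polygon: [(15,10) (308/19,10) (15,103/8)]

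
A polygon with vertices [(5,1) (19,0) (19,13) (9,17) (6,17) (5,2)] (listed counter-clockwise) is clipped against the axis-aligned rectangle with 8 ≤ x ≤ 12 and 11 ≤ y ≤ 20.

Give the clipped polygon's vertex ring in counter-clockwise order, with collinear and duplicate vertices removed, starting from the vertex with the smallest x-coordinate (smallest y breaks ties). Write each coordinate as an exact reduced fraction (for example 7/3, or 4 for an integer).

1. After x ≥ 8: [(8,11/14) (19,0) (19,13) (9,17) (8,17)]
2. After x ≤ 12: [(8,11/14) (12,1/2) (12,79/5) (9,17) (8,17)]
3. After y ≥ 11: [(8,11) (12,11) (12,79/5) (9,17) (8,17)]
4. After y ≤ 20: [(8,11) (12,11) (12,79/5) (9,17) (8,17)]
5. Canonical ring: [(8,11) (12,11) (12,79/5) (9,17) (8,17)]

Clipped polygon: [(8,11) (12,11) (12,79/5) (9,17) (8,17)]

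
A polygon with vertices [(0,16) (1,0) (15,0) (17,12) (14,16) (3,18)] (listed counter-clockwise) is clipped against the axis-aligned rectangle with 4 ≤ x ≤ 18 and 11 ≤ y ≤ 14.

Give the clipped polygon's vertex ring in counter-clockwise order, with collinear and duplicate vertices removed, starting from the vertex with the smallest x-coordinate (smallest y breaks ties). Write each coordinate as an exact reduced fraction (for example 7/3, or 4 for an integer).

Clipped polygon: [(4,11) (101/6,11) (17,12) (31/2,14) (4,14)]

1. After x ≥ 4: [(4,0) (15,0) (17,12) (14,16) (4,196/11)]
2. After x ≤ 18: [(4,0) (15,0) (17,12) (14,16) (4,196/11)]
3. After y ≥ 11: [(4,11) (101/6,11) (17,12) (14,16) (4,196/11)]
4. After y ≤ 14: [(4,14) (4,11) (101/6,11) (17,12) (31/2,14)]
5. Canonical ring: [(4,11) (101/6,11) (17,12) (31/2,14) (4,14)]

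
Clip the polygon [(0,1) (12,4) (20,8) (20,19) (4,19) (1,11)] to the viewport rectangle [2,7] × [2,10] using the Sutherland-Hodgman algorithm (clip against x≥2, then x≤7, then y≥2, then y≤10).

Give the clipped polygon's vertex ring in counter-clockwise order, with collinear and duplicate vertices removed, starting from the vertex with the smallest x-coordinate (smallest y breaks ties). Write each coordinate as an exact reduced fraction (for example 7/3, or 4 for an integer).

1. After x ≥ 2: [(2,3/2) (12,4) (20,8) (20,19) (4,19) (2,41/3)]
2. After x ≤ 7: [(2,3/2) (7,11/4) (7,19) (4,19) (2,41/3)]
3. After y ≥ 2: [(2,2) (4,2) (7,11/4) (7,19) (4,19) (2,41/3)]
4. After y ≤ 10: [(2,10) (2,2) (4,2) (7,11/4) (7,10)]
5. Canonical ring: [(2,2) (4,2) (7,11/4) (7,10) (2,10)]

Clipped polygon: [(2,2) (4,2) (7,11/4) (7,10) (2,10)]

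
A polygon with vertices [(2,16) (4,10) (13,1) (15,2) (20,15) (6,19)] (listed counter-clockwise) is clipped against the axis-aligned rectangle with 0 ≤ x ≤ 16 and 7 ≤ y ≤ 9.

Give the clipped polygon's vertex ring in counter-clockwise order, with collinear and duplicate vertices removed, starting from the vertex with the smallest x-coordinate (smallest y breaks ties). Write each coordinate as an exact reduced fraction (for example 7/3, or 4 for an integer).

Clipped polygon: [(5,9) (7,7) (16,7) (16,9)]

1. After x ≥ 0: [(2,16) (4,10) (13,1) (15,2) (20,15) (6,19)]
2. After x ≤ 16: [(2,16) (4,10) (13,1) (15,2) (16,23/5) (16,113/7) (6,19)]
3. After y ≥ 7: [(2,16) (4,10) (7,7) (16,7) (16,113/7) (6,19)]
4. After y ≤ 9: [(5,9) (7,7) (16,7) (16,9)]
5. Canonical ring: [(5,9) (7,7) (16,7) (16,9)]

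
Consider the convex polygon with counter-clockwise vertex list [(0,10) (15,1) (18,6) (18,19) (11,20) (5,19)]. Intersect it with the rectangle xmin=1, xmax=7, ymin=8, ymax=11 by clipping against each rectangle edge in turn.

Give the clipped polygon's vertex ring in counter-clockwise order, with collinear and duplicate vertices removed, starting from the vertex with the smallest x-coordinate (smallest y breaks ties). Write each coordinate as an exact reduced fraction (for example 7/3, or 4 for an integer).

1. After x ≥ 1: [(1,59/5) (1,47/5) (15,1) (18,6) (18,19) (11,20) (5,19)]
2. After x ≤ 7: [(1,59/5) (1,47/5) (7,29/5) (7,58/3) (5,19)]
3. After y ≥ 8: [(1,59/5) (1,47/5) (10/3,8) (7,8) (7,58/3) (5,19)]
4. After y ≤ 11: [(1,11) (1,47/5) (10/3,8) (7,8) (7,11)]
5. Canonical ring: [(1,47/5) (10/3,8) (7,8) (7,11) (1,11)]

Clipped polygon: [(1,47/5) (10/3,8) (7,8) (7,11) (1,11)]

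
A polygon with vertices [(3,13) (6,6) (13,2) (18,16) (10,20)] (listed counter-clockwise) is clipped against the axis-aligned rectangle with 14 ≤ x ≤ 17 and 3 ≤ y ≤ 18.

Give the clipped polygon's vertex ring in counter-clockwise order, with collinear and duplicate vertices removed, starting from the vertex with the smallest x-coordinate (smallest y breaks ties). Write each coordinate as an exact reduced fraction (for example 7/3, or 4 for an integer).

1. After x ≥ 14: [(14,24/5) (18,16) (14,18)]
2. After x ≤ 17: [(14,24/5) (17,66/5) (17,33/2) (14,18)]
3. After y ≥ 3: [(14,24/5) (17,66/5) (17,33/2) (14,18)]
4. After y ≤ 18: [(14,24/5) (17,66/5) (17,33/2) (14,18)]
5. Canonical ring: [(14,24/5) (17,66/5) (17,33/2) (14,18)]

Clipped polygon: [(14,24/5) (17,66/5) (17,33/2) (14,18)]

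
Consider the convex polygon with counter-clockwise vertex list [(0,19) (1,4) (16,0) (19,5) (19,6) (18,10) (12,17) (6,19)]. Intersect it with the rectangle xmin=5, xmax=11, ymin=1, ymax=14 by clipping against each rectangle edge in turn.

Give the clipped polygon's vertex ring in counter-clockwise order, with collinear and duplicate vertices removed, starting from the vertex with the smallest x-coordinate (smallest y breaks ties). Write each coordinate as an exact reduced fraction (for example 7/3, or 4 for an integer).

Clipped polygon: [(5,44/15) (11,4/3) (11,14) (5,14)]

1. After x ≥ 5: [(5,19) (5,44/15) (16,0) (19,5) (19,6) (18,10) (12,17) (6,19)]
2. After x ≤ 11: [(5,19) (5,44/15) (11,4/3) (11,52/3) (6,19)]
3. After y ≥ 1: [(5,19) (5,44/15) (11,4/3) (11,52/3) (6,19)]
4. After y ≤ 14: [(5,14) (5,44/15) (11,4/3) (11,14)]
5. Canonical ring: [(5,44/15) (11,4/3) (11,14) (5,14)]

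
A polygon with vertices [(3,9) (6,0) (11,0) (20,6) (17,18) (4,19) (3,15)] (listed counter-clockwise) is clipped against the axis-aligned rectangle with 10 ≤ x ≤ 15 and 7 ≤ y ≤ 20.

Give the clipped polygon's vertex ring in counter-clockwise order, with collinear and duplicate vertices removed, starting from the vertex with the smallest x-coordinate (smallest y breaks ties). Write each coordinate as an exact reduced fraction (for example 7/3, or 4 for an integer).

Clipped polygon: [(10,7) (15,7) (15,236/13) (10,241/13)]

1. After x ≥ 10: [(10,0) (11,0) (20,6) (17,18) (10,241/13)]
2. After x ≤ 15: [(10,0) (11,0) (15,8/3) (15,236/13) (10,241/13)]
3. After y ≥ 7: [(10,7) (15,7) (15,236/13) (10,241/13)]
4. After y ≤ 20: [(10,7) (15,7) (15,236/13) (10,241/13)]
5. Canonical ring: [(10,7) (15,7) (15,236/13) (10,241/13)]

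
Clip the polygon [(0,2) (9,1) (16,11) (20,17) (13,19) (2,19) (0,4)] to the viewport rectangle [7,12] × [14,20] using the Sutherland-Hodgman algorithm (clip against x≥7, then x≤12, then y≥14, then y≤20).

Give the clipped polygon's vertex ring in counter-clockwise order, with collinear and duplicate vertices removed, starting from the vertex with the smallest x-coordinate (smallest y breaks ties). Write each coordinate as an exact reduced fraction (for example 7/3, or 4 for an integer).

1. After x ≥ 7: [(7,11/9) (9,1) (16,11) (20,17) (13,19) (7,19)]
2. After x ≤ 12: [(7,11/9) (9,1) (12,37/7) (12,19) (7,19)]
3. After y ≥ 14: [(7,14) (12,14) (12,19) (7,19)]
4. After y ≤ 20: [(7,14) (12,14) (12,19) (7,19)]
5. Canonical ring: [(7,14) (12,14) (12,19) (7,19)]

Clipped polygon: [(7,14) (12,14) (12,19) (7,19)]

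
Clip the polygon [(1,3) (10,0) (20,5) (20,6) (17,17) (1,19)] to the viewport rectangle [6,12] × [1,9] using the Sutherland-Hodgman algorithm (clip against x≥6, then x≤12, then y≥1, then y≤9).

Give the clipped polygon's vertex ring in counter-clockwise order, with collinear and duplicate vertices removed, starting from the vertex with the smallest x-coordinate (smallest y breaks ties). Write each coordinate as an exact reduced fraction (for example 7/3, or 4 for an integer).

1. After x ≥ 6: [(6,4/3) (10,0) (20,5) (20,6) (17,17) (6,147/8)]
2. After x ≤ 12: [(6,4/3) (10,0) (12,1) (12,141/8) (6,147/8)]
3. After y ≥ 1: [(6,4/3) (7,1) (12,1) (12,1) (12,141/8) (6,147/8)]
4. After y ≤ 9: [(6,9) (6,4/3) (7,1) (12,1) (12,1) (12,9)]
5. Canonical ring: [(6,4/3) (7,1) (12,1) (12,9) (6,9)]

Clipped polygon: [(6,4/3) (7,1) (12,1) (12,9) (6,9)]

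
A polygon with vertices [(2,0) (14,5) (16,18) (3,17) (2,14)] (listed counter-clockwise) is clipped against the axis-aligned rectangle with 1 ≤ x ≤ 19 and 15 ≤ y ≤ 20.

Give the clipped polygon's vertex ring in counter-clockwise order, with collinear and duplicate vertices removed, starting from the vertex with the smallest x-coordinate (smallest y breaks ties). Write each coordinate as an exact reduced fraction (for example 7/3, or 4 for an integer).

1. After x ≥ 1: [(2,0) (14,5) (16,18) (3,17) (2,14)]
2. After x ≤ 19: [(2,0) (14,5) (16,18) (3,17) (2,14)]
3. After y ≥ 15: [(202/13,15) (16,18) (3,17) (7/3,15)]
4. After y ≤ 20: [(202/13,15) (16,18) (3,17) (7/3,15)]
5. Canonical ring: [(7/3,15) (202/13,15) (16,18) (3,17)]

Clipped polygon: [(7/3,15) (202/13,15) (16,18) (3,17)]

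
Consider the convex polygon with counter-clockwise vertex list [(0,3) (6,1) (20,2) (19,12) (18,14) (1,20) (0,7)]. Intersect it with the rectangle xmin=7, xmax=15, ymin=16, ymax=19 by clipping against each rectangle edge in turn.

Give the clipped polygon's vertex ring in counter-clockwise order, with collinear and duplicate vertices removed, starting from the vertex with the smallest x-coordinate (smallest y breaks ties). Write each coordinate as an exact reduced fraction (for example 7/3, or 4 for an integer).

Clipped polygon: [(7,16) (37/3,16) (7,304/17)]

1. After x ≥ 7: [(7,15/14) (20,2) (19,12) (18,14) (7,304/17)]
2. After x ≤ 15: [(7,15/14) (15,23/14) (15,256/17) (7,304/17)]
3. After y ≥ 16: [(7,16) (37/3,16) (7,304/17)]
4. After y ≤ 19: [(7,16) (37/3,16) (7,304/17)]
5. Canonical ring: [(7,16) (37/3,16) (7,304/17)]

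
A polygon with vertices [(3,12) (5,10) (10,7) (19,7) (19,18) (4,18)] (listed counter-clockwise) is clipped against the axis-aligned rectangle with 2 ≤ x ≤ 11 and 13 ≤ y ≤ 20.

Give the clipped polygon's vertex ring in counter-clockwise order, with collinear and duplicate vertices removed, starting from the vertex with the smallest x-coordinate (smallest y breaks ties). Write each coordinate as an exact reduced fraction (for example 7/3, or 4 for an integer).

Clipped polygon: [(19/6,13) (11,13) (11,18) (4,18)]

1. After x ≥ 2: [(3,12) (5,10) (10,7) (19,7) (19,18) (4,18)]
2. After x ≤ 11: [(3,12) (5,10) (10,7) (11,7) (11,18) (4,18)]
3. After y ≥ 13: [(19/6,13) (11,13) (11,18) (4,18)]
4. After y ≤ 20: [(19/6,13) (11,13) (11,18) (4,18)]
5. Canonical ring: [(19/6,13) (11,13) (11,18) (4,18)]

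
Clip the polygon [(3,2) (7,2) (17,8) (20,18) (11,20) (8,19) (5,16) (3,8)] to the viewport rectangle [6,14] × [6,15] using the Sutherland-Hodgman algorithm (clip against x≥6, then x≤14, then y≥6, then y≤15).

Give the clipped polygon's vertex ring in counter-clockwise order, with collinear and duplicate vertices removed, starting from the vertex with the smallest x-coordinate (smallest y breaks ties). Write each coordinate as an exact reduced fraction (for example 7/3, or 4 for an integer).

Clipped polygon: [(6,6) (41/3,6) (14,31/5) (14,15) (6,15)]

1. After x ≥ 6: [(6,2) (7,2) (17,8) (20,18) (11,20) (8,19) (6,17)]
2. After x ≤ 14: [(6,2) (7,2) (14,31/5) (14,58/3) (11,20) (8,19) (6,17)]
3. After y ≥ 6: [(6,6) (41/3,6) (14,31/5) (14,58/3) (11,20) (8,19) (6,17)]
4. After y ≤ 15: [(6,15) (6,6) (41/3,6) (14,31/5) (14,15)]
5. Canonical ring: [(6,6) (41/3,6) (14,31/5) (14,15) (6,15)]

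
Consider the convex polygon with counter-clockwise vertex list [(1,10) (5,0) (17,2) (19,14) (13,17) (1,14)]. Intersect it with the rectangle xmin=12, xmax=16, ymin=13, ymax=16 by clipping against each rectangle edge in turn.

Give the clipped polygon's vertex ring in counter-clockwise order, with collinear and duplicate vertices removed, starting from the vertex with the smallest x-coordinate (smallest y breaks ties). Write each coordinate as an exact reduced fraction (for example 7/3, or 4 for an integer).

1. After x ≥ 12: [(12,7/6) (17,2) (19,14) (13,17) (12,67/4)]
2. After x ≤ 16: [(12,7/6) (16,11/6) (16,31/2) (13,17) (12,67/4)]
3. After y ≥ 13: [(12,13) (16,13) (16,31/2) (13,17) (12,67/4)]
4. After y ≤ 16: [(12,16) (12,13) (16,13) (16,31/2) (15,16)]
5. Canonical ring: [(12,13) (16,13) (16,31/2) (15,16) (12,16)]

Clipped polygon: [(12,13) (16,13) (16,31/2) (15,16) (12,16)]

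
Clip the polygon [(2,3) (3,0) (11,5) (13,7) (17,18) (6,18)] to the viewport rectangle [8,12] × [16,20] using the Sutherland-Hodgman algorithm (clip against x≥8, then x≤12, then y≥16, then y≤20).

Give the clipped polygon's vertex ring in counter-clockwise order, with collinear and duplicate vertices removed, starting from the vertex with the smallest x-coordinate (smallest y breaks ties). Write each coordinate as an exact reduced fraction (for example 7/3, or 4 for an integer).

1. After x ≥ 8: [(8,25/8) (11,5) (13,7) (17,18) (8,18)]
2. After x ≤ 12: [(8,25/8) (11,5) (12,6) (12,18) (8,18)]
3. After y ≥ 16: [(8,16) (12,16) (12,18) (8,18)]
4. After y ≤ 20: [(8,16) (12,16) (12,18) (8,18)]
5. Canonical ring: [(8,16) (12,16) (12,18) (8,18)]

Clipped polygon: [(8,16) (12,16) (12,18) (8,18)]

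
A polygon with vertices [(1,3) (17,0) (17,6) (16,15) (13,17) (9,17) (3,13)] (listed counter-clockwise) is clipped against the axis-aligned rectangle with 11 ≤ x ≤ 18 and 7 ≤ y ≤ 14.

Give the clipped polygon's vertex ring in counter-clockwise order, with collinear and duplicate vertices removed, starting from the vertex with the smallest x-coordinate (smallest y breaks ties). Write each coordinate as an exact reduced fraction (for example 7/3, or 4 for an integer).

1. After x ≥ 11: [(11,9/8) (17,0) (17,6) (16,15) (13,17) (11,17)]
2. After x ≤ 18: [(11,9/8) (17,0) (17,6) (16,15) (13,17) (11,17)]
3. After y ≥ 7: [(11,7) (152/9,7) (16,15) (13,17) (11,17)]
4. After y ≤ 14: [(11,14) (11,7) (152/9,7) (145/9,14)]
5. Canonical ring: [(11,7) (152/9,7) (145/9,14) (11,14)]

Clipped polygon: [(11,7) (152/9,7) (145/9,14) (11,14)]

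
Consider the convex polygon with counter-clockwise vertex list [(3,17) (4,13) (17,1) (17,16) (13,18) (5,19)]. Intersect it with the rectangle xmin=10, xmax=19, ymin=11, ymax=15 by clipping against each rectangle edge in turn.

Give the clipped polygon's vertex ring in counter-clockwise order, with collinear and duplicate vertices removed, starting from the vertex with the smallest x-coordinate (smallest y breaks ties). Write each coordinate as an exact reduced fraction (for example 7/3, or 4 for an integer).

Clipped polygon: [(10,11) (17,11) (17,15) (10,15)]

1. After x ≥ 10: [(10,97/13) (17,1) (17,16) (13,18) (10,147/8)]
2. After x ≤ 19: [(10,97/13) (17,1) (17,16) (13,18) (10,147/8)]
3. After y ≥ 11: [(10,11) (17,11) (17,16) (13,18) (10,147/8)]
4. After y ≤ 15: [(10,15) (10,11) (17,11) (17,15)]
5. Canonical ring: [(10,11) (17,11) (17,15) (10,15)]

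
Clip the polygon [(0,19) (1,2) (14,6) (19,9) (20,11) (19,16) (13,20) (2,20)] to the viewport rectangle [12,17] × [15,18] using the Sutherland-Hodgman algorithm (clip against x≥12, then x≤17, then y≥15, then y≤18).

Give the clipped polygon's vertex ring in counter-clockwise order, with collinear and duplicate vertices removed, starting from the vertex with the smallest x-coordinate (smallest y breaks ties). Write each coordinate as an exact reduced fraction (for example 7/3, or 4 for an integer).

1. After x ≥ 12: [(12,70/13) (14,6) (19,9) (20,11) (19,16) (13,20) (12,20)]
2. After x ≤ 17: [(12,70/13) (14,6) (17,39/5) (17,52/3) (13,20) (12,20)]
3. After y ≥ 15: [(12,15) (17,15) (17,52/3) (13,20) (12,20)]
4. After y ≤ 18: [(12,18) (12,15) (17,15) (17,52/3) (16,18)]
5. Canonical ring: [(12,15) (17,15) (17,52/3) (16,18) (12,18)]

Clipped polygon: [(12,15) (17,15) (17,52/3) (16,18) (12,18)]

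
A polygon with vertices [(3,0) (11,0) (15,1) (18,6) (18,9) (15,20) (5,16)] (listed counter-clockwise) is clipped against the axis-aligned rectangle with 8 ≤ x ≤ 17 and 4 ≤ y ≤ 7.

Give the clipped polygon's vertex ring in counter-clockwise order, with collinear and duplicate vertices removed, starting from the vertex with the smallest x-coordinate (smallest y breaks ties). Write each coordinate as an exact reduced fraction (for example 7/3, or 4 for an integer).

Clipped polygon: [(8,4) (84/5,4) (17,13/3) (17,7) (8,7)]

1. After x ≥ 8: [(8,0) (11,0) (15,1) (18,6) (18,9) (15,20) (8,86/5)]
2. After x ≤ 17: [(8,0) (11,0) (15,1) (17,13/3) (17,38/3) (15,20) (8,86/5)]
3. After y ≥ 4: [(8,4) (84/5,4) (17,13/3) (17,38/3) (15,20) (8,86/5)]
4. After y ≤ 7: [(8,7) (8,4) (84/5,4) (17,13/3) (17,7)]
5. Canonical ring: [(8,4) (84/5,4) (17,13/3) (17,7) (8,7)]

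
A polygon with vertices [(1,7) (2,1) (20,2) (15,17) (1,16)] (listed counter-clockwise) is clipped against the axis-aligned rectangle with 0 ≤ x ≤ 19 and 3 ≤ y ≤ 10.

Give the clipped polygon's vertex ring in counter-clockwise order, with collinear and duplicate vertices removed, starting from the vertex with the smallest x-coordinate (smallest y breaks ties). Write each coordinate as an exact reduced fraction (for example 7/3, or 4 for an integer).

1. After x ≥ 0: [(1,7) (2,1) (20,2) (15,17) (1,16)]
2. After x ≤ 19: [(1,7) (2,1) (19,35/18) (19,5) (15,17) (1,16)]
3. After y ≥ 3: [(1,7) (5/3,3) (19,3) (19,5) (15,17) (1,16)]
4. After y ≤ 10: [(1,10) (1,7) (5/3,3) (19,3) (19,5) (52/3,10)]
5. Canonical ring: [(1,7) (5/3,3) (19,3) (19,5) (52/3,10) (1,10)]

Clipped polygon: [(1,7) (5/3,3) (19,3) (19,5) (52/3,10) (1,10)]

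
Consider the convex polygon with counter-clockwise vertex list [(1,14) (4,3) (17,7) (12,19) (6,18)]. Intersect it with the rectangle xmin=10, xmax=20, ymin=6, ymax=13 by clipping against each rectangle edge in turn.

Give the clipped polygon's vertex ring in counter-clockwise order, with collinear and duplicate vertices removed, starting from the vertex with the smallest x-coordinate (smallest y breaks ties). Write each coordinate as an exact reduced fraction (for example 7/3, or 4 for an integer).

1. After x ≥ 10: [(10,63/13) (17,7) (12,19) (10,56/3)]
2. After x ≤ 20: [(10,63/13) (17,7) (12,19) (10,56/3)]
3. After y ≥ 6: [(10,6) (55/4,6) (17,7) (12,19) (10,56/3)]
4. After y ≤ 13: [(10,13) (10,6) (55/4,6) (17,7) (29/2,13)]
5. Canonical ring: [(10,6) (55/4,6) (17,7) (29/2,13) (10,13)]

Clipped polygon: [(10,6) (55/4,6) (17,7) (29/2,13) (10,13)]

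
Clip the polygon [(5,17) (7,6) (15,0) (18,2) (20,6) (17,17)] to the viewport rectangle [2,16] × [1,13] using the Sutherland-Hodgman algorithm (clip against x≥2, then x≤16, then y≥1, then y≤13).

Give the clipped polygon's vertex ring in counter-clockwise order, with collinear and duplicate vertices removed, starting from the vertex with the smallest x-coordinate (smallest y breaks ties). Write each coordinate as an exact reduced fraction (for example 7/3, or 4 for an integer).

Clipped polygon: [(63/11,13) (7,6) (41/3,1) (16,1) (16,13)]

1. After x ≥ 2: [(5,17) (7,6) (15,0) (18,2) (20,6) (17,17)]
2. After x ≤ 16: [(16,17) (5,17) (7,6) (15,0) (16,2/3)]
3. After y ≥ 1: [(16,1) (16,17) (5,17) (7,6) (41/3,1)]
4. After y ≤ 13: [(16,1) (16,13) (63/11,13) (7,6) (41/3,1)]
5. Canonical ring: [(63/11,13) (7,6) (41/3,1) (16,1) (16,13)]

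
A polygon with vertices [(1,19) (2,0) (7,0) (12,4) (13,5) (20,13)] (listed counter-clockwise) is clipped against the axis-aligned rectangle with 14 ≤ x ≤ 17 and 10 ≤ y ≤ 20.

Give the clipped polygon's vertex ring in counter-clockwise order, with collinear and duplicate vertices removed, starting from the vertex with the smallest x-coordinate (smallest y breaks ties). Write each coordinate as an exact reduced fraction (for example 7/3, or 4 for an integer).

Clipped polygon: [(14,10) (17,10) (17,265/19) (14,283/19)]

1. After x ≥ 14: [(14,283/19) (14,43/7) (20,13)]
2. After x ≤ 17: [(17,265/19) (14,283/19) (14,43/7) (17,67/7)]
3. After y ≥ 10: [(17,10) (17,265/19) (14,283/19) (14,10)]
4. After y ≤ 20: [(17,10) (17,265/19) (14,283/19) (14,10)]
5. Canonical ring: [(14,10) (17,10) (17,265/19) (14,283/19)]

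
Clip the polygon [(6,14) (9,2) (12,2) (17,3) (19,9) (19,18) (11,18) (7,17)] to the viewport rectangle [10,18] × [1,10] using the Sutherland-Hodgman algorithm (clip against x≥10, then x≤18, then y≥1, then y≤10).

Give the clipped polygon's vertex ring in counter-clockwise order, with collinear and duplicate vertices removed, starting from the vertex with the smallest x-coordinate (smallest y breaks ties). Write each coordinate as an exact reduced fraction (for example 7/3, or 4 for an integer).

1. After x ≥ 10: [(10,2) (12,2) (17,3) (19,9) (19,18) (11,18) (10,71/4)]
2. After x ≤ 18: [(10,2) (12,2) (17,3) (18,6) (18,18) (11,18) (10,71/4)]
3. After y ≥ 1: [(10,2) (12,2) (17,3) (18,6) (18,18) (11,18) (10,71/4)]
4. After y ≤ 10: [(10,10) (10,2) (12,2) (17,3) (18,6) (18,10)]
5. Canonical ring: [(10,2) (12,2) (17,3) (18,6) (18,10) (10,10)]

Clipped polygon: [(10,2) (12,2) (17,3) (18,6) (18,10) (10,10)]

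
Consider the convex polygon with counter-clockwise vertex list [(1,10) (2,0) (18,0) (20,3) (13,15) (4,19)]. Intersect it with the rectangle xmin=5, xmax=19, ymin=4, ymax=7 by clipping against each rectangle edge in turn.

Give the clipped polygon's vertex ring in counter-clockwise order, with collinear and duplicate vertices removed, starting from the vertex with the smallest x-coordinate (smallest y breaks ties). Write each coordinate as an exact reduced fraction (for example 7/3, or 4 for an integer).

1. After x ≥ 5: [(5,0) (18,0) (20,3) (13,15) (5,167/9)]
2. After x ≤ 19: [(5,0) (18,0) (19,3/2) (19,33/7) (13,15) (5,167/9)]
3. After y ≥ 4: [(5,4) (19,4) (19,33/7) (13,15) (5,167/9)]
4. After y ≤ 7: [(5,7) (5,4) (19,4) (19,33/7) (53/3,7)]
5. Canonical ring: [(5,4) (19,4) (19,33/7) (53/3,7) (5,7)]

Clipped polygon: [(5,4) (19,4) (19,33/7) (53/3,7) (5,7)]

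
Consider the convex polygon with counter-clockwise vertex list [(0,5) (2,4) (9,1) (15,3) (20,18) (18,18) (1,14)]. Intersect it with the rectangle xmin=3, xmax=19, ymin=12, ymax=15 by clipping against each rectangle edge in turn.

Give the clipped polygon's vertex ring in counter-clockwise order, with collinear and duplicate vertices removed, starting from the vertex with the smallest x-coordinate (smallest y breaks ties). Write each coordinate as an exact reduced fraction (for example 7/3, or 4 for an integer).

Clipped polygon: [(3,12) (18,12) (19,15) (21/4,15) (3,246/17)]

1. After x ≥ 3: [(3,25/7) (9,1) (15,3) (20,18) (18,18) (3,246/17)]
2. After x ≤ 19: [(3,25/7) (9,1) (15,3) (19,15) (19,18) (18,18) (3,246/17)]
3. After y ≥ 12: [(3,12) (18,12) (19,15) (19,18) (18,18) (3,246/17)]
4. After y ≤ 15: [(3,12) (18,12) (19,15) (19,15) (21/4,15) (3,246/17)]
5. Canonical ring: [(3,12) (18,12) (19,15) (21/4,15) (3,246/17)]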